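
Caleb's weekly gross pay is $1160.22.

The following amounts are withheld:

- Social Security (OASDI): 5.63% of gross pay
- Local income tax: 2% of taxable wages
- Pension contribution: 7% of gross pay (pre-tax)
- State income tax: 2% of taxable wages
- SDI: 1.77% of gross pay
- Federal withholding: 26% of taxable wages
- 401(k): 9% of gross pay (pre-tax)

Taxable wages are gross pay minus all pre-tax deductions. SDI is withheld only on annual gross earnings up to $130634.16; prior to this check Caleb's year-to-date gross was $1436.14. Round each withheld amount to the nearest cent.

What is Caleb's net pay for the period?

$596.35

401(k): $1160.22 × 0.09 = $104.42
Pension contribution: $1160.22 × 0.07 = $81.22
Pre-tax total = $104.42 + $81.22 = $185.64
Taxable wages = $1160.22 − $185.64 = $974.58
Local income tax: $974.58 × 0.02 = $19.49
State income tax: $974.58 × 0.02 = $19.49
Federal withholding: $974.58 × 0.26 = $253.39
SDI: cap not yet reached, full $1160.22 is subject → $1160.22 × 0.0177 = $20.54
Social Security (OASDI): $1160.22 × 0.0563 = $65.32
Total deductions = $104.42 + $81.22 + $19.49 + $19.49 + $253.39 + $20.54 + $65.32 = $563.87
Net pay = $1160.22 − $563.87 = $596.35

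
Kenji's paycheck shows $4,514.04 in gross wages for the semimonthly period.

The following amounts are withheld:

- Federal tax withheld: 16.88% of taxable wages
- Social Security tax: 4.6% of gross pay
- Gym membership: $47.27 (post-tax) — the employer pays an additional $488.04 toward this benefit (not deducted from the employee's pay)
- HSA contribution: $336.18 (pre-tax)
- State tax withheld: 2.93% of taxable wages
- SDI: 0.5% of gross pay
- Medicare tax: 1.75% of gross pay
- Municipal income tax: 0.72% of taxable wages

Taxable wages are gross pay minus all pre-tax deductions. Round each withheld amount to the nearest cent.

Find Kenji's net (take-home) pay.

HSA contribution: $336.18
Taxable wages = $4,514.04 − $336.18 = $4,177.86
Federal tax withheld: $4,177.86 × 0.1688 = $705.22
Municipal income tax: $4,177.86 × 0.0072 = $30.08
State tax withheld: $4,177.86 × 0.0293 = $122.41
Medicare tax: $4,514.04 × 0.0175 = $79.00
SDI: $4,514.04 × 0.005 = $22.57
Social Security tax: $4,514.04 × 0.046 = $207.65
Gym membership: $47.27
(Employer's $488.04 toward gym membership is not withheld from the employee.)
Total deductions = $336.18 + $705.22 + $30.08 + $122.41 + $79.00 + $22.57 + $207.65 + $47.27 = $1,550.38
Net pay = $4,514.04 − $1,550.38 = $2,963.66

$2,963.66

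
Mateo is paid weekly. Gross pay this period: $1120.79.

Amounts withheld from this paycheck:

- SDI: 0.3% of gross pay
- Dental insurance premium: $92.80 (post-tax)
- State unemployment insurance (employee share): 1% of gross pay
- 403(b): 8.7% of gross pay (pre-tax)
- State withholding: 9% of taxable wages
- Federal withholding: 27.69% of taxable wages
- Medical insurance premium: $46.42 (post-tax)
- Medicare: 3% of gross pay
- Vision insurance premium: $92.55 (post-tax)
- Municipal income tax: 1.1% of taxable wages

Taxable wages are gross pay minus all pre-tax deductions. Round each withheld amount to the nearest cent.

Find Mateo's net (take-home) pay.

403(b): $1120.79 × 0.087 = $97.51
Taxable wages = $1120.79 − $97.51 = $1023.28
State withholding: $1023.28 × 0.09 = $92.10
Federal withholding: $1023.28 × 0.2769 = $283.35
Municipal income tax: $1023.28 × 0.011 = $11.26
Medicare: $1120.79 × 0.03 = $33.62
SDI: $1120.79 × 0.003 = $3.36
State unemployment insurance (employee share): $1120.79 × 0.01 = $11.21
Medical insurance premium: $46.42
Dental insurance premium: $92.80
Vision insurance premium: $92.55
Total deductions = $97.51 + $92.10 + $283.35 + $11.26 + $33.62 + $3.36 + $11.21 + $46.42 + $92.80 + $92.55 = $764.18
Net pay = $1120.79 − $764.18 = $356.61

$356.61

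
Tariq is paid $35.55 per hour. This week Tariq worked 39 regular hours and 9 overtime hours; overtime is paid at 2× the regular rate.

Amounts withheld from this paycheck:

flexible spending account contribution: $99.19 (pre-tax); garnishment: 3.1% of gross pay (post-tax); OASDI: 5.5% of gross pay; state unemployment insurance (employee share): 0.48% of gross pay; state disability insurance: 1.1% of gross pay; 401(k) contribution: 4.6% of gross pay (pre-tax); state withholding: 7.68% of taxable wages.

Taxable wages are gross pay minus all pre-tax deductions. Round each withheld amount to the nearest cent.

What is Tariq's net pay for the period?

$1,486.81

Regular pay: 39 × $35.55 = $1,386.45
Overtime pay: 9 × $35.55 × 2 = $639.90
Gross pay = $1,386.45 + $639.90 = $2,026.35
401(k) contribution: $2,026.35 × 0.046 = $93.21
Flexible spending account contribution: $99.19
Pre-tax total = $93.21 + $99.19 = $192.40
Taxable wages = $2,026.35 − $192.40 = $1,833.95
State withholding: $1,833.95 × 0.0768 = $140.85
OASDI: $2,026.35 × 0.055 = $111.45
State disability insurance: $2,026.35 × 0.011 = $22.29
State unemployment insurance (employee share): $2,026.35 × 0.0048 = $9.73
Garnishment: $2,026.35 × 0.031 = $62.82
Total deductions = $93.21 + $99.19 + $140.85 + $111.45 + $22.29 + $9.73 + $62.82 = $539.54
Net pay = $2,026.35 − $539.54 = $1,486.81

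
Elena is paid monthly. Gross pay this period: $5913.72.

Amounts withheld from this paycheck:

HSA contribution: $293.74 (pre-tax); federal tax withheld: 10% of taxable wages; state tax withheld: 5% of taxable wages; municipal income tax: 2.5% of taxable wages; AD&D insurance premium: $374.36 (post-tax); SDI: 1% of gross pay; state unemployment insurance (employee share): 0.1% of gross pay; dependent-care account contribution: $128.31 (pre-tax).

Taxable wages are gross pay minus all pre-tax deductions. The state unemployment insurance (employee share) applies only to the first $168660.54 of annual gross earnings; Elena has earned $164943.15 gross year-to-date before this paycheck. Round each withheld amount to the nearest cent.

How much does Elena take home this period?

$4093.41

Dependent-care account contribution: $128.31
HSA contribution: $293.74
Pre-tax total = $128.31 + $293.74 = $422.05
Taxable wages = $5913.72 − $422.05 = $5491.67
Municipal income tax: $5491.67 × 0.025 = $137.29
State tax withheld: $5491.67 × 0.05 = $274.58
Federal tax withheld: $5491.67 × 0.1 = $549.17
SDI: $5913.72 × 0.01 = $59.14
State unemployment insurance (employee share): only $168660.54 − $164943.15 = $3717.39 of this check is subject → $3717.39 × 0.001 = $3.72
AD&D insurance premium: $374.36
Total deductions = $128.31 + $293.74 + $137.29 + $274.58 + $549.17 + $59.14 + $3.72 + $374.36 = $1820.31
Net pay = $5913.72 − $1820.31 = $4093.41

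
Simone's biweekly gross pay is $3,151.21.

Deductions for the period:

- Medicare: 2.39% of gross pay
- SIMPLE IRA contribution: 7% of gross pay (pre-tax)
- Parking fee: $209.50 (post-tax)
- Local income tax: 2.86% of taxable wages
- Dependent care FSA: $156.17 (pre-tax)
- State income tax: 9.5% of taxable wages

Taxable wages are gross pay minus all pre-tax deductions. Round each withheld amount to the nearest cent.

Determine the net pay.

SIMPLE IRA contribution: $3,151.21 × 0.07 = $220.58
Dependent care FSA: $156.17
Pre-tax total = $220.58 + $156.17 = $376.75
Taxable wages = $3,151.21 − $376.75 = $2,774.46
State income tax: $2,774.46 × 0.095 = $263.57
Local income tax: $2,774.46 × 0.0286 = $79.35
Medicare: $3,151.21 × 0.0239 = $75.31
Parking fee: $209.50
Total deductions = $220.58 + $156.17 + $263.57 + $79.35 + $75.31 + $209.50 = $1,004.48
Net pay = $3,151.21 − $1,004.48 = $2,146.73

$2,146.73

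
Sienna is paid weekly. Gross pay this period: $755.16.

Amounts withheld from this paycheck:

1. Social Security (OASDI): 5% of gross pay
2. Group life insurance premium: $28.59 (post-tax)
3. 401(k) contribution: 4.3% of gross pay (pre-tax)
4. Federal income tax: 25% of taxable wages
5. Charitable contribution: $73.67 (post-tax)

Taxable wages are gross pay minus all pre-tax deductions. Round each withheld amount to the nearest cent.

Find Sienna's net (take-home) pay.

$402.00

401(k) contribution: $755.16 × 0.043 = $32.47
Taxable wages = $755.16 − $32.47 = $722.69
Federal income tax: $722.69 × 0.25 = $180.67
Social Security (OASDI): $755.16 × 0.05 = $37.76
Group life insurance premium: $28.59
Charitable contribution: $73.67
Total deductions = $32.47 + $180.67 + $37.76 + $28.59 + $73.67 = $353.16
Net pay = $755.16 − $353.16 = $402.00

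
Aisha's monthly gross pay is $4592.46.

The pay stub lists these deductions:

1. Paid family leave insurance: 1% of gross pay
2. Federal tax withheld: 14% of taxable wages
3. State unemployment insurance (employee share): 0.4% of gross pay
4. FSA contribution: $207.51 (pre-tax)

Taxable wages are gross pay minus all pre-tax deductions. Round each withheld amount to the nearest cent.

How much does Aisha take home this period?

$3706.77

FSA contribution: $207.51
Taxable wages = $4592.46 − $207.51 = $4384.95
Federal tax withheld: $4384.95 × 0.14 = $613.89
Paid family leave insurance: $4592.46 × 0.01 = $45.92
State unemployment insurance (employee share): $4592.46 × 0.004 = $18.37
Total deductions = $207.51 + $613.89 + $45.92 + $18.37 = $885.69
Net pay = $4592.46 − $885.69 = $3706.77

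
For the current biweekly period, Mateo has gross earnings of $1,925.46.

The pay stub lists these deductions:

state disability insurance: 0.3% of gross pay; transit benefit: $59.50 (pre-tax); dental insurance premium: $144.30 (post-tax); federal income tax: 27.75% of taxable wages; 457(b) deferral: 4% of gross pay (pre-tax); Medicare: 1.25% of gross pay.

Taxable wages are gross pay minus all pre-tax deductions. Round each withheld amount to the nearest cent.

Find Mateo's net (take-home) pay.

$1,118.36

Transit benefit: $59.50
457(b) deferral: $1,925.46 × 0.04 = $77.02
Pre-tax total = $59.50 + $77.02 = $136.52
Taxable wages = $1,925.46 − $136.52 = $1,788.94
Federal income tax: $1,788.94 × 0.2775 = $496.43
Medicare: $1,925.46 × 0.0125 = $24.07
State disability insurance: $1,925.46 × 0.003 = $5.78
Dental insurance premium: $144.30
Total deductions = $59.50 + $77.02 + $496.43 + $24.07 + $5.78 + $144.30 = $807.10
Net pay = $1,925.46 − $807.10 = $1,118.36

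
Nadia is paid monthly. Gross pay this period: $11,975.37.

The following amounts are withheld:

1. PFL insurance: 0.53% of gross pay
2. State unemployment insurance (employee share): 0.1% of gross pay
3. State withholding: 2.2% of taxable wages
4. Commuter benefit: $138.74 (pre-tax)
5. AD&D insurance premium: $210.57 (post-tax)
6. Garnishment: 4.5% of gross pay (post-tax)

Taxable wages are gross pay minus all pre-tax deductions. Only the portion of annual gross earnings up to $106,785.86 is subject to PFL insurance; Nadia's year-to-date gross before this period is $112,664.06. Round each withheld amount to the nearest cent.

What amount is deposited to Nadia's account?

$10,814.78

Commuter benefit: $138.74
Taxable wages = $11,975.37 − $138.74 = $11,836.63
State withholding: $11,836.63 × 0.022 = $260.41
State unemployment insurance (employee share): $11,975.37 × 0.001 = $11.98
PFL insurance: annual cap $106,785.86 already reached (YTD $112,664.06), so $0.00
Garnishment: $11,975.37 × 0.045 = $538.89
AD&D insurance premium: $210.57
Total deductions = $138.74 + $260.41 + $11.98 + $0.00 + $538.89 + $210.57 = $1,160.59
Net pay = $11,975.37 − $1,160.59 = $10,814.78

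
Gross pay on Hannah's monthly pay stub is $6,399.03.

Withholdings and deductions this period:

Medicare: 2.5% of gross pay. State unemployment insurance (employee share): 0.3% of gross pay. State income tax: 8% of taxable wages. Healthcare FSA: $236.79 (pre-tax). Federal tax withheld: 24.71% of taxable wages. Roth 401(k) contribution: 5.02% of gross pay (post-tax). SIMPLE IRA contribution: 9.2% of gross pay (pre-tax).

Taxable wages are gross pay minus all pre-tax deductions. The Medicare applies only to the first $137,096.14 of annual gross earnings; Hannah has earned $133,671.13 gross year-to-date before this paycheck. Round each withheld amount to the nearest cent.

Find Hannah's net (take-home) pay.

$3,324.37

SIMPLE IRA contribution: $6,399.03 × 0.092 = $588.71
Healthcare FSA: $236.79
Pre-tax total = $588.71 + $236.79 = $825.50
Taxable wages = $6,399.03 − $825.50 = $5,573.53
Federal tax withheld: $5,573.53 × 0.2471 = $1,377.22
State income tax: $5,573.53 × 0.08 = $445.88
State unemployment insurance (employee share): $6,399.03 × 0.003 = $19.20
Medicare: only $137,096.14 − $133,671.13 = $3,425.01 of this check is subject → $3,425.01 × 0.025 = $85.63
Roth 401(k) contribution: $6,399.03 × 0.0502 = $321.23
Total deductions = $588.71 + $236.79 + $1,377.22 + $445.88 + $19.20 + $85.63 + $321.23 = $3,074.66
Net pay = $6,399.03 − $3,074.66 = $3,324.37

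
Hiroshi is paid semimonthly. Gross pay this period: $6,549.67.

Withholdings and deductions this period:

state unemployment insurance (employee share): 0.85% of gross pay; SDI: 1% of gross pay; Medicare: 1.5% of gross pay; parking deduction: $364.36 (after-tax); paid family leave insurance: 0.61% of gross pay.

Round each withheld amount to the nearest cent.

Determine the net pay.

$5,925.94

SDI: $6,549.67 × 0.01 = $65.50
State unemployment insurance (employee share): $6,549.67 × 0.0085 = $55.67
Paid family leave insurance: $6,549.67 × 0.0061 = $39.95
Medicare: $6,549.67 × 0.015 = $98.25
Parking deduction: $364.36
Total deductions = $65.50 + $55.67 + $39.95 + $98.25 + $364.36 = $623.73
Net pay = $6,549.67 − $623.73 = $5,925.94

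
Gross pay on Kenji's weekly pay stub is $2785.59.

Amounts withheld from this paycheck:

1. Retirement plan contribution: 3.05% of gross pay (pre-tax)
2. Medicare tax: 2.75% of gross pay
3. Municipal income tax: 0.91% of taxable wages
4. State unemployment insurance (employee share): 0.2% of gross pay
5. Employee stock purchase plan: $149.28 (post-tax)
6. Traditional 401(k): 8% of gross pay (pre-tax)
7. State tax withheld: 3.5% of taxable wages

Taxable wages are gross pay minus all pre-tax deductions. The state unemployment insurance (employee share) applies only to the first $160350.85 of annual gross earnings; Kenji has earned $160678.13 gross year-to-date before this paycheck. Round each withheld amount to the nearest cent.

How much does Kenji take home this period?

Retirement plan contribution: $2785.59 × 0.0305 = $84.96
Traditional 401(k): $2785.59 × 0.08 = $222.85
Pre-tax total = $84.96 + $222.85 = $307.81
Taxable wages = $2785.59 − $307.81 = $2477.78
State tax withheld: $2477.78 × 0.035 = $86.72
Municipal income tax: $2477.78 × 0.0091 = $22.55
State unemployment insurance (employee share): annual cap $160350.85 already reached (YTD $160678.13), so $0.00
Medicare tax: $2785.59 × 0.0275 = $76.60
Employee stock purchase plan: $149.28
Total deductions = $84.96 + $222.85 + $86.72 + $22.55 + $0.00 + $76.60 + $149.28 = $642.96
Net pay = $2785.59 − $642.96 = $2142.63

$2142.63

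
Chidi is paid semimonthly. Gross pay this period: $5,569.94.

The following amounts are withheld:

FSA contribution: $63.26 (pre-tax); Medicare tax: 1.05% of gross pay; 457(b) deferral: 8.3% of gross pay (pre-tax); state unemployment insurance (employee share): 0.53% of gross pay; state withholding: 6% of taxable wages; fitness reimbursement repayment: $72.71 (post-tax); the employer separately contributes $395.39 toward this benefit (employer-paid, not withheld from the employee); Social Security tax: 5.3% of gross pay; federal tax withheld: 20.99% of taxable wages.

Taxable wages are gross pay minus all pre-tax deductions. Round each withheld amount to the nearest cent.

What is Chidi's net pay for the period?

FSA contribution: $63.26
457(b) deferral: $5,569.94 × 0.083 = $462.31
Pre-tax total = $63.26 + $462.31 = $525.57
Taxable wages = $5,569.94 − $525.57 = $5,044.37
Federal tax withheld: $5,044.37 × 0.2099 = $1,058.81
State withholding: $5,044.37 × 0.06 = $302.66
Medicare tax: $5,569.94 × 0.0105 = $58.48
State unemployment insurance (employee share): $5,569.94 × 0.0053 = $29.52
Social Security tax: $5,569.94 × 0.053 = $295.21
Fitness reimbursement repayment: $72.71
(Employer's $395.39 toward fitness reimbursement repayment is not withheld from the employee.)
Total deductions = $63.26 + $462.31 + $1,058.81 + $302.66 + $58.48 + $29.52 + $295.21 + $72.71 = $2,342.96
Net pay = $5,569.94 − $2,342.96 = $3,226.98

$3,226.98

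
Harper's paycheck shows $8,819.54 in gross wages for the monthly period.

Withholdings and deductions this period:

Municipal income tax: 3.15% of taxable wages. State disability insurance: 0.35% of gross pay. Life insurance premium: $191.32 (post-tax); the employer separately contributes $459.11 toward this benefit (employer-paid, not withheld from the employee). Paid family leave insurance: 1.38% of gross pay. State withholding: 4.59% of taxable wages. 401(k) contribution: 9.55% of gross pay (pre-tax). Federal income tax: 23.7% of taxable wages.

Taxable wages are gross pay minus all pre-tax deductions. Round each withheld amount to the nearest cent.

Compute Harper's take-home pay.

$5,125.32

401(k) contribution: $8,819.54 × 0.0955 = $842.27
Taxable wages = $8,819.54 − $842.27 = $7,977.27
Municipal income tax: $7,977.27 × 0.0315 = $251.28
Federal income tax: $7,977.27 × 0.237 = $1,890.61
State withholding: $7,977.27 × 0.0459 = $366.16
Paid family leave insurance: $8,819.54 × 0.0138 = $121.71
State disability insurance: $8,819.54 × 0.0035 = $30.87
Life insurance premium: $191.32
(Employer's $459.11 toward life insurance premium is not withheld from the employee.)
Total deductions = $842.27 + $251.28 + $1,890.61 + $366.16 + $121.71 + $30.87 + $191.32 = $3,694.22
Net pay = $8,819.54 − $3,694.22 = $5,125.32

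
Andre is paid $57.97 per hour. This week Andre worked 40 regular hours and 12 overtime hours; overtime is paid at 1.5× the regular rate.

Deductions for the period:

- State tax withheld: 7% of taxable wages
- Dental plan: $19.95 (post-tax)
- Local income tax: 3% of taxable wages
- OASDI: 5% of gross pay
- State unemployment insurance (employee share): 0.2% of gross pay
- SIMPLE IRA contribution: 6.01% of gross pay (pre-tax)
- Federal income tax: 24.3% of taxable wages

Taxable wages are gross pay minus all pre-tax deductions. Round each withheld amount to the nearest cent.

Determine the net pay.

Regular pay: 40 × $57.97 = $2318.80
Overtime pay: 12 × $57.97 × 1.5 = $1043.46
Gross pay = $2318.80 + $1043.46 = $3362.26
SIMPLE IRA contribution: $3362.26 × 0.0601 = $202.07
Taxable wages = $3362.26 − $202.07 = $3160.19
State tax withheld: $3160.19 × 0.07 = $221.21
Federal income tax: $3160.19 × 0.243 = $767.93
Local income tax: $3160.19 × 0.03 = $94.81
State unemployment insurance (employee share): $3362.26 × 0.002 = $6.72
OASDI: $3362.26 × 0.05 = $168.11
Dental plan: $19.95
Total deductions = $202.07 + $221.21 + $767.93 + $94.81 + $6.72 + $168.11 + $19.95 = $1480.80
Net pay = $3362.26 − $1480.80 = $1881.46

$1881.46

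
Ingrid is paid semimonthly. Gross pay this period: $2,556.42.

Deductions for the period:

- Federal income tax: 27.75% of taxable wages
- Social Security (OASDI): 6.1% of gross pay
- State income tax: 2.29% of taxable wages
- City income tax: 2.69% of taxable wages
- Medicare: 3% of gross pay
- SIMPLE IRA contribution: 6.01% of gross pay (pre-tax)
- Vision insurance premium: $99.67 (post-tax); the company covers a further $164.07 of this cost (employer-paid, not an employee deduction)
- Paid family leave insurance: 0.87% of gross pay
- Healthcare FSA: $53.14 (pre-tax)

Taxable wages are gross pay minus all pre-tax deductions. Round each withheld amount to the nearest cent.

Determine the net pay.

$1,226.05

Healthcare FSA: $53.14
SIMPLE IRA contribution: $2,556.42 × 0.0601 = $153.64
Pre-tax total = $53.14 + $153.64 = $206.78
Taxable wages = $2,556.42 − $206.78 = $2,349.64
State income tax: $2,349.64 × 0.0229 = $53.81
City income tax: $2,349.64 × 0.0269 = $63.21
Federal income tax: $2,349.64 × 0.2775 = $652.03
Medicare: $2,556.42 × 0.03 = $76.69
Paid family leave insurance: $2,556.42 × 0.0087 = $22.24
Social Security (OASDI): $2,556.42 × 0.061 = $155.94
Vision insurance premium: $99.67
(Employer's $164.07 toward vision insurance premium is not withheld from the employee.)
Total deductions = $53.14 + $153.64 + $53.81 + $63.21 + $652.03 + $76.69 + $22.24 + $155.94 + $99.67 = $1,330.37
Net pay = $2,556.42 − $1,330.37 = $1,226.05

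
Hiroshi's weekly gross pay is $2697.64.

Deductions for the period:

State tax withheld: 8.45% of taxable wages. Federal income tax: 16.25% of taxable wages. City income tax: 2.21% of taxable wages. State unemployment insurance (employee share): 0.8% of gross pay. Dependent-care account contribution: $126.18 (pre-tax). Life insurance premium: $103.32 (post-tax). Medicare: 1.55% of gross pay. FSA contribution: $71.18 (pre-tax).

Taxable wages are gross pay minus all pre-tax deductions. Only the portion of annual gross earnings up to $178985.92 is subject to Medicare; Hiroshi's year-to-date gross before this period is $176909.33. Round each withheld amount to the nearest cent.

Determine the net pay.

$1670.36

FSA contribution: $71.18
Dependent-care account contribution: $126.18
Pre-tax total = $71.18 + $126.18 = $197.36
Taxable wages = $2697.64 − $197.36 = $2500.28
City income tax: $2500.28 × 0.0221 = $55.26
State tax withheld: $2500.28 × 0.0845 = $211.27
Federal income tax: $2500.28 × 0.1625 = $406.30
Medicare: only $178985.92 − $176909.33 = $2076.59 of this check is subject → $2076.59 × 0.0155 = $32.19
State unemployment insurance (employee share): $2697.64 × 0.008 = $21.58
Life insurance premium: $103.32
Total deductions = $71.18 + $126.18 + $55.26 + $211.27 + $406.30 + $32.19 + $21.58 + $103.32 = $1027.28
Net pay = $2697.64 − $1027.28 = $1670.36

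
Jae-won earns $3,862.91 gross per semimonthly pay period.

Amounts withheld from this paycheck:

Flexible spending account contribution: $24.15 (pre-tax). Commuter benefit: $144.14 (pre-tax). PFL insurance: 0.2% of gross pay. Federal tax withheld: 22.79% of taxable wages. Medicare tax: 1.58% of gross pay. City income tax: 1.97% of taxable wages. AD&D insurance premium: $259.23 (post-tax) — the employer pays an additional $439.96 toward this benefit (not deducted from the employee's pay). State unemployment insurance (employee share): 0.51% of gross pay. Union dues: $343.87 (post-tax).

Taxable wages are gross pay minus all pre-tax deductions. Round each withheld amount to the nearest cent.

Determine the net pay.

Flexible spending account contribution: $24.15
Commuter benefit: $144.14
Pre-tax total = $24.15 + $144.14 = $168.29
Taxable wages = $3,862.91 − $168.29 = $3,694.62
Federal tax withheld: $3,694.62 × 0.2279 = $842.00
City income tax: $3,694.62 × 0.0197 = $72.78
State unemployment insurance (employee share): $3,862.91 × 0.0051 = $19.70
Medicare tax: $3,862.91 × 0.0158 = $61.03
PFL insurance: $3,862.91 × 0.002 = $7.73
Union dues: $343.87
AD&D insurance premium: $259.23
(Employer's $439.96 toward AD&D insurance premium is not withheld from the employee.)
Total deductions = $24.15 + $144.14 + $842.00 + $72.78 + $19.70 + $61.03 + $7.73 + $343.87 + $259.23 = $1,774.63
Net pay = $3,862.91 − $1,774.63 = $2,088.28

$2,088.28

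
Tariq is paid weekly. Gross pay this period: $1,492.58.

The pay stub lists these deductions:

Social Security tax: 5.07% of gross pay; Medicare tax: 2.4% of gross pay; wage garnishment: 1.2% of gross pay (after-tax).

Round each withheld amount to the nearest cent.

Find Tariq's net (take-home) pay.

$1,363.18

Social Security tax: $1,492.58 × 0.0507 = $75.67
Medicare tax: $1,492.58 × 0.024 = $35.82
Wage garnishment: $1,492.58 × 0.012 = $17.91
Total deductions = $75.67 + $35.82 + $17.91 = $129.40
Net pay = $1,492.58 − $129.40 = $1,363.18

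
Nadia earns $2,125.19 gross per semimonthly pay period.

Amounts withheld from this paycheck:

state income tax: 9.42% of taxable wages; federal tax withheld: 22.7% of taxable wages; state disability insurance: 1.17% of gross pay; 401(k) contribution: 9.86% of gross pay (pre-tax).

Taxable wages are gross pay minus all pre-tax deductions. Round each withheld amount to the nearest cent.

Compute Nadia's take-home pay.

$1,275.49

401(k) contribution: $2,125.19 × 0.0986 = $209.54
Taxable wages = $2,125.19 − $209.54 = $1,915.65
State income tax: $1,915.65 × 0.0942 = $180.45
Federal tax withheld: $1,915.65 × 0.227 = $434.85
State disability insurance: $2,125.19 × 0.0117 = $24.86
Total deductions = $209.54 + $180.45 + $434.85 + $24.86 = $849.70
Net pay = $2,125.19 − $849.70 = $1,275.49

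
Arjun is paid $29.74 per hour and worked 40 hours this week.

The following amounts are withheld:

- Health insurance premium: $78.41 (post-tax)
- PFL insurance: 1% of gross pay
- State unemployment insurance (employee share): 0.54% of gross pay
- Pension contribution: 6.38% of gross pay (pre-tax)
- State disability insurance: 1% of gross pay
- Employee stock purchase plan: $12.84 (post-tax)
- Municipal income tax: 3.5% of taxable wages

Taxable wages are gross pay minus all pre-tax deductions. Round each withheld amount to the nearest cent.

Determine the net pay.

Gross pay: 40 × $29.74 = $1,189.60
Pension contribution: $1,189.60 × 0.0638 = $75.90
Taxable wages = $1,189.60 − $75.90 = $1,113.70
Municipal income tax: $1,113.70 × 0.035 = $38.98
State disability insurance: $1,189.60 × 0.01 = $11.90
PFL insurance: $1,189.60 × 0.01 = $11.90
State unemployment insurance (employee share): $1,189.60 × 0.0054 = $6.42
Employee stock purchase plan: $12.84
Health insurance premium: $78.41
Total deductions = $75.90 + $38.98 + $11.90 + $11.90 + $6.42 + $12.84 + $78.41 = $236.35
Net pay = $1,189.60 − $236.35 = $953.25

$953.25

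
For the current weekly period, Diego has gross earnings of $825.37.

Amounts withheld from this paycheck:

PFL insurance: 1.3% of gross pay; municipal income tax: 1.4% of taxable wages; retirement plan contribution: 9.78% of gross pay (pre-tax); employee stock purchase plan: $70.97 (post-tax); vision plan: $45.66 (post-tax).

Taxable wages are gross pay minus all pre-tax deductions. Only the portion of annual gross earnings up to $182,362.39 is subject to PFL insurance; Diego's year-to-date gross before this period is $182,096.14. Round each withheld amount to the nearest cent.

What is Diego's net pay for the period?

Retirement plan contribution: $825.37 × 0.0978 = $80.72
Taxable wages = $825.37 − $80.72 = $744.65
Municipal income tax: $744.65 × 0.014 = $10.43
PFL insurance: only $182,362.39 − $182,096.14 = $266.25 of this check is subject → $266.25 × 0.013 = $3.46
Vision plan: $45.66
Employee stock purchase plan: $70.97
Total deductions = $80.72 + $10.43 + $3.46 + $45.66 + $70.97 = $211.24
Net pay = $825.37 − $211.24 = $614.13

$614.13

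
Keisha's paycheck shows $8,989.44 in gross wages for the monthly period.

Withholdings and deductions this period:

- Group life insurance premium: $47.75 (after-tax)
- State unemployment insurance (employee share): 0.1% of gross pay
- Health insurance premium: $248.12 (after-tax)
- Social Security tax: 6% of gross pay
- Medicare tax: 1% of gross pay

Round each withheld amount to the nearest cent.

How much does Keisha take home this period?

$8,055.32

Social Security tax: $8,989.44 × 0.06 = $539.37
Medicare tax: $8,989.44 × 0.01 = $89.89
State unemployment insurance (employee share): $8,989.44 × 0.001 = $8.99
Group life insurance premium: $47.75
Health insurance premium: $248.12
Total deductions = $539.37 + $89.89 + $8.99 + $47.75 + $248.12 = $934.12
Net pay = $8,989.44 − $934.12 = $8,055.32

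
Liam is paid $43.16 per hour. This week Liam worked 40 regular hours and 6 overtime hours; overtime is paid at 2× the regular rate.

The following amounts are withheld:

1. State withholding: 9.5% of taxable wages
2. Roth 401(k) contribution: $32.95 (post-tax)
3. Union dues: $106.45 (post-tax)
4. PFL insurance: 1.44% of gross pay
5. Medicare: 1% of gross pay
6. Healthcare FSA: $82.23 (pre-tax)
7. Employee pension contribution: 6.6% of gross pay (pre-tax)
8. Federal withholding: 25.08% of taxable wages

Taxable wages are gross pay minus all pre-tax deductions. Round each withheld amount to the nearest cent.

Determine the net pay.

Regular pay: 40 × $43.16 = $1,726.40
Overtime pay: 6 × $43.16 × 2 = $517.92
Gross pay = $1,726.40 + $517.92 = $2,244.32
Healthcare FSA: $82.23
Employee pension contribution: $2,244.32 × 0.066 = $148.13
Pre-tax total = $82.23 + $148.13 = $230.36
Taxable wages = $2,244.32 − $230.36 = $2,013.96
State withholding: $2,013.96 × 0.095 = $191.33
Federal withholding: $2,013.96 × 0.2508 = $505.10
Medicare: $2,244.32 × 0.01 = $22.44
PFL insurance: $2,244.32 × 0.0144 = $32.32
Roth 401(k) contribution: $32.95
Union dues: $106.45
Total deductions = $82.23 + $148.13 + $191.33 + $505.10 + $22.44 + $32.32 + $32.95 + $106.45 = $1,120.95
Net pay = $2,244.32 − $1,120.95 = $1,123.37

$1,123.37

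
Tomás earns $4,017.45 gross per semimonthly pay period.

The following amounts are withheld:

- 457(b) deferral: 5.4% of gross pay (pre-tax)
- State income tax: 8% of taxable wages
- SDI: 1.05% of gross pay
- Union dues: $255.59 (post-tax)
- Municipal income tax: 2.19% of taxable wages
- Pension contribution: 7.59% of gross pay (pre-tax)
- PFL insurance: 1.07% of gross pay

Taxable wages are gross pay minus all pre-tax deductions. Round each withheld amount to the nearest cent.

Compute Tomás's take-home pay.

457(b) deferral: $4,017.45 × 0.054 = $216.94
Pension contribution: $4,017.45 × 0.0759 = $304.92
Pre-tax total = $216.94 + $304.92 = $521.86
Taxable wages = $4,017.45 − $521.86 = $3,495.59
Municipal income tax: $3,495.59 × 0.0219 = $76.55
State income tax: $3,495.59 × 0.08 = $279.65
PFL insurance: $4,017.45 × 0.0107 = $42.99
SDI: $4,017.45 × 0.0105 = $42.18
Union dues: $255.59
Total deductions = $216.94 + $304.92 + $76.55 + $279.65 + $42.99 + $42.18 + $255.59 = $1,218.82
Net pay = $4,017.45 − $1,218.82 = $2,798.63

$2,798.63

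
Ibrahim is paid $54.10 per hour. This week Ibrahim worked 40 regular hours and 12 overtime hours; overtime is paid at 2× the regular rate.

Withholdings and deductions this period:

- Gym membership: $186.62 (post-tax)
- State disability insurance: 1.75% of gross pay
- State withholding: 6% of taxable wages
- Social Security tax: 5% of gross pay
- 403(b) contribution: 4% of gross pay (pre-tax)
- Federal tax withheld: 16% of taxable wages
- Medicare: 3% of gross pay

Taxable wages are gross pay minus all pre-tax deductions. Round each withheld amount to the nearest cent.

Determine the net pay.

$2,068.45

Regular pay: 40 × $54.10 = $2,164.00
Overtime pay: 12 × $54.10 × 2 = $1,298.40
Gross pay = $2,164.00 + $1,298.40 = $3,462.40
403(b) contribution: $3,462.40 × 0.04 = $138.50
Taxable wages = $3,462.40 − $138.50 = $3,323.90
State withholding: $3,323.90 × 0.06 = $199.43
Federal tax withheld: $3,323.90 × 0.16 = $531.82
State disability insurance: $3,462.40 × 0.0175 = $60.59
Social Security tax: $3,462.40 × 0.05 = $173.12
Medicare: $3,462.40 × 0.03 = $103.87
Gym membership: $186.62
Total deductions = $138.50 + $199.43 + $531.82 + $60.59 + $173.12 + $103.87 + $186.62 = $1,393.95
Net pay = $3,462.40 − $1,393.95 = $2,068.45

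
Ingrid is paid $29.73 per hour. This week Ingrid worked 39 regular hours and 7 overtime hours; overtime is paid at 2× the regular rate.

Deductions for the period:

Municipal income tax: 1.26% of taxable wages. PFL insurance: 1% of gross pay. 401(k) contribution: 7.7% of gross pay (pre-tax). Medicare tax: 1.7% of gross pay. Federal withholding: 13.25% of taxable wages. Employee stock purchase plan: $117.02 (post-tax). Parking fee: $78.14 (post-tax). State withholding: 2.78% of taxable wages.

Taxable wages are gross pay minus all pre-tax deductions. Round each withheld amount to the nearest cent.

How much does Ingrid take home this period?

$965.20

Regular pay: 39 × $29.73 = $1,159.47
Overtime pay: 7 × $29.73 × 2 = $416.22
Gross pay = $1,159.47 + $416.22 = $1,575.69
401(k) contribution: $1,575.69 × 0.077 = $121.33
Taxable wages = $1,575.69 − $121.33 = $1,454.36
Municipal income tax: $1,454.36 × 0.0126 = $18.32
Federal withholding: $1,454.36 × 0.1325 = $192.70
State withholding: $1,454.36 × 0.0278 = $40.43
PFL insurance: $1,575.69 × 0.01 = $15.76
Medicare tax: $1,575.69 × 0.017 = $26.79
Employee stock purchase plan: $117.02
Parking fee: $78.14
Total deductions = $121.33 + $18.32 + $192.70 + $40.43 + $15.76 + $26.79 + $117.02 + $78.14 = $610.49
Net pay = $1,575.69 − $610.49 = $965.20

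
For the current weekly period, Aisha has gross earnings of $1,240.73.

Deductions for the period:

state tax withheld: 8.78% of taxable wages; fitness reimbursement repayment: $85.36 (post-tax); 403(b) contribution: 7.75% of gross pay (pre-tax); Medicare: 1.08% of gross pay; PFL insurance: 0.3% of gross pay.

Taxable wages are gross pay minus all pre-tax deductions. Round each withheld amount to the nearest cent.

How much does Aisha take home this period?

403(b) contribution: $1,240.73 × 0.0775 = $96.16
Taxable wages = $1,240.73 − $96.16 = $1,144.57
State tax withheld: $1,144.57 × 0.0878 = $100.49
PFL insurance: $1,240.73 × 0.003 = $3.72
Medicare: $1,240.73 × 0.0108 = $13.40
Fitness reimbursement repayment: $85.36
Total deductions = $96.16 + $100.49 + $3.72 + $13.40 + $85.36 = $299.13
Net pay = $1,240.73 − $299.13 = $941.60

$941.60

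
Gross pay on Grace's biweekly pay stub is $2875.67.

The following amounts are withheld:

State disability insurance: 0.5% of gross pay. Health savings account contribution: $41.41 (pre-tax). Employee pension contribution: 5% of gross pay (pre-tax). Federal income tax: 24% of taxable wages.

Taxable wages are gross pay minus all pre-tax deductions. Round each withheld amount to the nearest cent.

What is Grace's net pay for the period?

$2030.38

Employee pension contribution: $2875.67 × 0.05 = $143.78
Health savings account contribution: $41.41
Pre-tax total = $143.78 + $41.41 = $185.19
Taxable wages = $2875.67 − $185.19 = $2690.48
Federal income tax: $2690.48 × 0.24 = $645.72
State disability insurance: $2875.67 × 0.005 = $14.38
Total deductions = $143.78 + $41.41 + $645.72 + $14.38 = $845.29
Net pay = $2875.67 − $845.29 = $2030.38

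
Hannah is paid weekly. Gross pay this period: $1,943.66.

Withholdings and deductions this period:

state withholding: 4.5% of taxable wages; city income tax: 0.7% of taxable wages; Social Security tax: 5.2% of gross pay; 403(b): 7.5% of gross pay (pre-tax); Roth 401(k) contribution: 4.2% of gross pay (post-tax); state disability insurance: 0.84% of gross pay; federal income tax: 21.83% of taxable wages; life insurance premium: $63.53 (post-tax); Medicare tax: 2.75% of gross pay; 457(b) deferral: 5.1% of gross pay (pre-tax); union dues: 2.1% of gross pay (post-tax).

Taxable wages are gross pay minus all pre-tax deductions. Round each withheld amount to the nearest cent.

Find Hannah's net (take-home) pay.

$882.76

403(b): $1,943.66 × 0.075 = $145.77
457(b) deferral: $1,943.66 × 0.051 = $99.13
Pre-tax total = $145.77 + $99.13 = $244.90
Taxable wages = $1,943.66 − $244.90 = $1,698.76
Federal income tax: $1,698.76 × 0.2183 = $370.84
State withholding: $1,698.76 × 0.045 = $76.44
City income tax: $1,698.76 × 0.007 = $11.89
Social Security tax: $1,943.66 × 0.052 = $101.07
State disability insurance: $1,943.66 × 0.0084 = $16.33
Medicare tax: $1,943.66 × 0.0275 = $53.45
Roth 401(k) contribution: $1,943.66 × 0.042 = $81.63
Life insurance premium: $63.53
Union dues: $1,943.66 × 0.021 = $40.82
Total deductions = $145.77 + $99.13 + $370.84 + $76.44 + $11.89 + $101.07 + $16.33 + $53.45 + $81.63 + $63.53 + $40.82 = $1,060.90
Net pay = $1,943.66 − $1,060.90 = $882.76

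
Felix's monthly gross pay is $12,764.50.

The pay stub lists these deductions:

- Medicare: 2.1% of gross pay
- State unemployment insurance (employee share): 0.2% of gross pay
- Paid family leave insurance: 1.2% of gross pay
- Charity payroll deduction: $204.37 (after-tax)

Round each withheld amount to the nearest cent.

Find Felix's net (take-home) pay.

State unemployment insurance (employee share): $12,764.50 × 0.002 = $25.53
Paid family leave insurance: $12,764.50 × 0.012 = $153.17
Medicare: $12,764.50 × 0.021 = $268.05
Charity payroll deduction: $204.37
Total deductions = $25.53 + $153.17 + $268.05 + $204.37 = $651.12
Net pay = $12,764.50 − $651.12 = $12,113.38

$12,113.38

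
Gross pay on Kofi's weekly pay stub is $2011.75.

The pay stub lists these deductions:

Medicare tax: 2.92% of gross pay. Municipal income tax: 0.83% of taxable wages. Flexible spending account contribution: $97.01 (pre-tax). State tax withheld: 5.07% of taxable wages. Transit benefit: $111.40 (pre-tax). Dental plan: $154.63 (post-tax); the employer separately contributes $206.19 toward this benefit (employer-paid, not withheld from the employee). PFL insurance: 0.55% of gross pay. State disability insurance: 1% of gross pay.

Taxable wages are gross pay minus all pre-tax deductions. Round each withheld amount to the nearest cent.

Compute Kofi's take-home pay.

Transit benefit: $111.40
Flexible spending account contribution: $97.01
Pre-tax total = $111.40 + $97.01 = $208.41
Taxable wages = $2011.75 − $208.41 = $1803.34
Municipal income tax: $1803.34 × 0.0083 = $14.97
State tax withheld: $1803.34 × 0.0507 = $91.43
State disability insurance: $2011.75 × 0.01 = $20.12
Medicare tax: $2011.75 × 0.0292 = $58.74
PFL insurance: $2011.75 × 0.0055 = $11.06
Dental plan: $154.63
(Employer's $206.19 toward dental plan is not withheld from the employee.)
Total deductions = $111.40 + $97.01 + $14.97 + $91.43 + $20.12 + $58.74 + $11.06 + $154.63 = $559.36
Net pay = $2011.75 − $559.36 = $1452.39

$1452.39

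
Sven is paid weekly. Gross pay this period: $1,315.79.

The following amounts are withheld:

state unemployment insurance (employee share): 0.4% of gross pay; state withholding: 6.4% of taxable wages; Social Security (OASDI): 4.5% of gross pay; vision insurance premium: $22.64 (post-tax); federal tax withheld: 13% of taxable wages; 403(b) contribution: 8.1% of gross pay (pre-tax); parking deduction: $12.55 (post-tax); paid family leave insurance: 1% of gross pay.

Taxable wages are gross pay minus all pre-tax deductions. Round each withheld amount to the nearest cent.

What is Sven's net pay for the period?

$861.80

403(b) contribution: $1,315.79 × 0.081 = $106.58
Taxable wages = $1,315.79 − $106.58 = $1,209.21
Federal tax withheld: $1,209.21 × 0.13 = $157.20
State withholding: $1,209.21 × 0.064 = $77.39
Paid family leave insurance: $1,315.79 × 0.01 = $13.16
State unemployment insurance (employee share): $1,315.79 × 0.004 = $5.26
Social Security (OASDI): $1,315.79 × 0.045 = $59.21
Vision insurance premium: $22.64
Parking deduction: $12.55
Total deductions = $106.58 + $157.20 + $77.39 + $13.16 + $5.26 + $59.21 + $22.64 + $12.55 = $453.99
Net pay = $1,315.79 − $453.99 = $861.80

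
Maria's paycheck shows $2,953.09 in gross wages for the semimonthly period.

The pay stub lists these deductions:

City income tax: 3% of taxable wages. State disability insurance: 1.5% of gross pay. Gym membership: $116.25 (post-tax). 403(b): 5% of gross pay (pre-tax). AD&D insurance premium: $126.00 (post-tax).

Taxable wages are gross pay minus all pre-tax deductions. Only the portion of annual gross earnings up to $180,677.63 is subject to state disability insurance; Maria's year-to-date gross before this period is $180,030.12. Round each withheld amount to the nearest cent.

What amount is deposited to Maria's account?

403(b): $2,953.09 × 0.05 = $147.65
Taxable wages = $2,953.09 − $147.65 = $2,805.44
City income tax: $2,805.44 × 0.03 = $84.16
State disability insurance: only $180,677.63 − $180,030.12 = $647.51 of this check is subject → $647.51 × 0.015 = $9.71
AD&D insurance premium: $126.00
Gym membership: $116.25
Total deductions = $147.65 + $84.16 + $9.71 + $126.00 + $116.25 = $483.77
Net pay = $2,953.09 − $483.77 = $2,469.32

$2,469.32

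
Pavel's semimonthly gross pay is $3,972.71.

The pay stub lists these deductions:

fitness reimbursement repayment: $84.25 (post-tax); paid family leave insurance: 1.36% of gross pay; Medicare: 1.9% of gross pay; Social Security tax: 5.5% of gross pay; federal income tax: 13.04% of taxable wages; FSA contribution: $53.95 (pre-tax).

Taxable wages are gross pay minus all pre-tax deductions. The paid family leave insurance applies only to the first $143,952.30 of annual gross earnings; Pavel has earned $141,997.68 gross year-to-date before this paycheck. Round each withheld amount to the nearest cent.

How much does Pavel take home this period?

$3,002.94

FSA contribution: $53.95
Taxable wages = $3,972.71 − $53.95 = $3,918.76
Federal income tax: $3,918.76 × 0.1304 = $511.01
Social Security tax: $3,972.71 × 0.055 = $218.50
Medicare: $3,972.71 × 0.019 = $75.48
Paid family leave insurance: only $143,952.30 − $141,997.68 = $1,954.62 of this check is subject → $1,954.62 × 0.0136 = $26.58
Fitness reimbursement repayment: $84.25
Total deductions = $53.95 + $511.01 + $218.50 + $75.48 + $26.58 + $84.25 = $969.77
Net pay = $3,972.71 − $969.77 = $3,002.94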